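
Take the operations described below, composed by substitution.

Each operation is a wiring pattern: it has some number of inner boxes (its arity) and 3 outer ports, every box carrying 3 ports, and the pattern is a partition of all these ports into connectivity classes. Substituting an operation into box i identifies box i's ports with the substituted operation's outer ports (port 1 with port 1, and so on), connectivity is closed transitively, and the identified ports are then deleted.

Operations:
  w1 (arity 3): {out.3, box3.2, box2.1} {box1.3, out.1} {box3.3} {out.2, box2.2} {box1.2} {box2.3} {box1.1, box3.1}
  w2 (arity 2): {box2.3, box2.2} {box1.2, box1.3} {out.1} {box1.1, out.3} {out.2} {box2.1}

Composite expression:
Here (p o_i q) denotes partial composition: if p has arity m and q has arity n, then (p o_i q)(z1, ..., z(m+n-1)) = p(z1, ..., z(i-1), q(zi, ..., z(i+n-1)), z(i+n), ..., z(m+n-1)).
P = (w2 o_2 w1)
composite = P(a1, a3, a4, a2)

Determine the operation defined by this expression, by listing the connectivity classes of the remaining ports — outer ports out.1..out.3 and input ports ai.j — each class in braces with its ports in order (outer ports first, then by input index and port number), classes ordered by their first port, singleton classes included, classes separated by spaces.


{out.1} {out.2} {out.3, a1.1} {a1.2, a1.3} {a2.1, a3.1} {a2.2, a4.1, a4.2} {a2.3} {a3.2} {a3.3} {a4.3}


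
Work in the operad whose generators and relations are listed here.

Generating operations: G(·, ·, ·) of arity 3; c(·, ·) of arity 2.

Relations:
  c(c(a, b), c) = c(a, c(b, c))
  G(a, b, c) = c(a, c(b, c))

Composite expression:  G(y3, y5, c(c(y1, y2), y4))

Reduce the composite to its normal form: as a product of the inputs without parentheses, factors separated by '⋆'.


y3 ⋆ y5 ⋆ y1 ⋆ y2 ⋆ y4

Every regrouping of G is equal, so read the y-inputs in written order.
c(y1, y2) spells out as y1 ⋆ y2
c(c(y1, y2), y4) spells out as y1 ⋆ y2 ⋆ y4
G(y3, y5, c(c(y1, y2), y4)) spells out as y3 ⋆ y5 ⋆ y1 ⋆ y2 ⋆ y4


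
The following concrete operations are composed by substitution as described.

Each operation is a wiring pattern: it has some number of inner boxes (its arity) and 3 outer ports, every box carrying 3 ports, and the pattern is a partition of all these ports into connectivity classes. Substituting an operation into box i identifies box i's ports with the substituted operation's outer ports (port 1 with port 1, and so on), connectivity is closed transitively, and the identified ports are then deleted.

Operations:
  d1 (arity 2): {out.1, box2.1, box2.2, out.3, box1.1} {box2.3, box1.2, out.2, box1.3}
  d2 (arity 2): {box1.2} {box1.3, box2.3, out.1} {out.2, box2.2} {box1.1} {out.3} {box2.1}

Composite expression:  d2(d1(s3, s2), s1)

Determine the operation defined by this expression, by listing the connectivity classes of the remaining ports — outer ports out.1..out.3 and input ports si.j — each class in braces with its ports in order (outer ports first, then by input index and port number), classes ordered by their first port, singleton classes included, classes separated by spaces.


{out.1, s1.3, s2.1, s2.2, s3.1} {out.2, s1.2} {out.3} {s1.1} {s2.3, s3.2, s3.3}


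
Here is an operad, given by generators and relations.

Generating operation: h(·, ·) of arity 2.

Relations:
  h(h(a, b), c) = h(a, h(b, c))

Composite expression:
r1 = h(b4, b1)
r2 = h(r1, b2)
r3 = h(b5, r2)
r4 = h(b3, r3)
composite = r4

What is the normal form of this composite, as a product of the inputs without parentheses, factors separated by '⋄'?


b3 ⋄ b5 ⋄ b4 ⋄ b1 ⋄ b2

Every regrouping of h is equal, so read the b-inputs in written order.
h(b4, b1) collapses to b4 ⋄ b1
h(h(b4, b1), b2) collapses to b4 ⋄ b1 ⋄ b2
h(b5, h(h(b4, b1), b2)) collapses to b5 ⋄ b4 ⋄ b1 ⋄ b2
h(b3, h(b5, h(h(b4, b1), b2))) collapses to b3 ⋄ b5 ⋄ b4 ⋄ b1 ⋄ b2


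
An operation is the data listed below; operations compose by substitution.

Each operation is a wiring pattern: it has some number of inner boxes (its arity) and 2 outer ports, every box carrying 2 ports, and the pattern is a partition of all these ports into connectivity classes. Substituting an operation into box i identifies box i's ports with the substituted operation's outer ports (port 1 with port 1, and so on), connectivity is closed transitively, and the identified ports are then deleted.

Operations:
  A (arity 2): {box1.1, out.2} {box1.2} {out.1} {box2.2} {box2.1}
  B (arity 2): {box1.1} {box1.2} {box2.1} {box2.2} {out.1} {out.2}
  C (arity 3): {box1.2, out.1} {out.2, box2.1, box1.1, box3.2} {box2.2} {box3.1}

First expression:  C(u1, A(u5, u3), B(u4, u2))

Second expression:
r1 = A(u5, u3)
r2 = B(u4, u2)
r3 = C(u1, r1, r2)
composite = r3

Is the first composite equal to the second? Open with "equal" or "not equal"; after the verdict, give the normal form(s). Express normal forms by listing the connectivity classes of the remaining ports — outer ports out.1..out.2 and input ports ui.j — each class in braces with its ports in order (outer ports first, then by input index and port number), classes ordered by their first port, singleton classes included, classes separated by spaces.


Reducing the first expression gives {out.1, u1.2} {out.2, u1.1} {u2.1} {u2.2} {u3.1} {u3.2} {u4.1} {u4.2} {u5.1} {u5.2}
Reducing the second expression gives {out.1, u1.2} {out.2, u1.1} {u2.1} {u2.2} {u3.1} {u3.2} {u4.1} {u4.2} {u5.1} {u5.2}
Identical normal forms: equal.

equal: each reduces to {out.1, u1.2} {out.2, u1.1} {u2.1} {u2.2} {u3.1} {u3.2} {u4.1} {u4.2} {u5.1} {u5.2}


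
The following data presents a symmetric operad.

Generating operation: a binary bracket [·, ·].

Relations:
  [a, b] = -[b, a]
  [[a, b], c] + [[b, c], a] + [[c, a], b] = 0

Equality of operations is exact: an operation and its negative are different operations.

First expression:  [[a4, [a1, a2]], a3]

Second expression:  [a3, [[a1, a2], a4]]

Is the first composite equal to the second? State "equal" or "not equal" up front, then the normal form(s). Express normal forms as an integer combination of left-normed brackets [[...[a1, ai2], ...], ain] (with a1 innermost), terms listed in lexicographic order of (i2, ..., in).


The first expression, normalized: -[[[a1, a2], a4], a3]
The second expression, normalized: -[[[a1, a2], a4], a3]
The normal forms match — equal.

equal: each reduces to -[[[a1, a2], a4], a3]


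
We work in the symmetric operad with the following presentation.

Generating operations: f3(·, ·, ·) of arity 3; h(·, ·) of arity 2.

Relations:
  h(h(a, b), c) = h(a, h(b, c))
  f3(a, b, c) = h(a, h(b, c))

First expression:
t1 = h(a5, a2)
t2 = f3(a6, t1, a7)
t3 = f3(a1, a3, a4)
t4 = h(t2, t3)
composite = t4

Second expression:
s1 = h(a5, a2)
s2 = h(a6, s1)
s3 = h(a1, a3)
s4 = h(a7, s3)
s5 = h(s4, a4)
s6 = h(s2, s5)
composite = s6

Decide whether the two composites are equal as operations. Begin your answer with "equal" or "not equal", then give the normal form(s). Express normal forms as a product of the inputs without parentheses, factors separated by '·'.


equal; both compose to a6 · a5 · a2 · a7 · a1 · a3 · a4

The first expression, normalized: a6 · a5 · a2 · a7 · a1 · a3 · a4
The second expression, normalized: a6 · a5 · a2 · a7 · a1 · a3 · a4
Identical normal forms: equal.


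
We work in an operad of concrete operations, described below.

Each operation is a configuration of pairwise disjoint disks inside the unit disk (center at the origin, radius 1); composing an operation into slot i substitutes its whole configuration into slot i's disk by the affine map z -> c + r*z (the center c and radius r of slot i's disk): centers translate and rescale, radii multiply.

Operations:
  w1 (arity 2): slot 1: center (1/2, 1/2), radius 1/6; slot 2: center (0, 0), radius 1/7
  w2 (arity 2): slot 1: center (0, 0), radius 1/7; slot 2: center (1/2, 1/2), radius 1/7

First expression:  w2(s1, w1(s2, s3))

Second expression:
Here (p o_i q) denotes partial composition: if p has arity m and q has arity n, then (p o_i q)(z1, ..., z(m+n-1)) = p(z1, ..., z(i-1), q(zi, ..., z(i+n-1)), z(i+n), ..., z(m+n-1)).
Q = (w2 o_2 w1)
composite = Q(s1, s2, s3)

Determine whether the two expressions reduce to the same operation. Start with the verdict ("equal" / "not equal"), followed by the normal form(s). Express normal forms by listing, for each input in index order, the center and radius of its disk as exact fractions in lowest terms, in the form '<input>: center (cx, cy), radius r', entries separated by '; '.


The first composite normalizes to s1: center (0, 0), radius 1/7; s2: center (4/7, 4/7), radius 1/42; s3: center (1/2, 1/2), radius 1/49
The second composite normalizes to s1: center (0, 0), radius 1/7; s2: center (4/7, 4/7), radius 1/42; s3: center (1/2, 1/2), radius 1/49
The normal forms match — equal.

equal; the common form is s1: center (0, 0), radius 1/7; s2: center (4/7, 4/7), radius 1/42; s3: center (1/2, 1/2), radius 1/49


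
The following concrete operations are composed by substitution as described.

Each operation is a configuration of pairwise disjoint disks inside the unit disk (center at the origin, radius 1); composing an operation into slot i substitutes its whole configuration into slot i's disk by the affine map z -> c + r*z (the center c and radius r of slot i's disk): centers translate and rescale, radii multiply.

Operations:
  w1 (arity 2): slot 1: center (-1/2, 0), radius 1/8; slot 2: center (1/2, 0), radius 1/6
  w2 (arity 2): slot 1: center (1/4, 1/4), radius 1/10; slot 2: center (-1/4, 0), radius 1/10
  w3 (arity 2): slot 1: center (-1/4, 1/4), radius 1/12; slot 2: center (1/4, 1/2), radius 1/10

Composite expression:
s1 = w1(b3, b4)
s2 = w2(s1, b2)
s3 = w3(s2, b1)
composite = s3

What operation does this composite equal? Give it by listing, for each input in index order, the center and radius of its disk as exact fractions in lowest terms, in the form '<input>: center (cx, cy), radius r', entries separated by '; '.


Each b-disk chains the slot maps above it in w3; radii multiply.
input b3: applying the 3 nested substitutions gives center (-7/30, 13/48), radius 1/960
input b4: applying the 3 nested substitutions gives center (-9/40, 13/48), radius 1/720
input b2: applying the 2 nested substitutions gives center (-13/48, 1/4), radius 1/120
input b1: applying the 1 nested substitution gives center (1/4, 1/2), radius 1/10

b1: center (1/4, 1/2), radius 1/10; b2: center (-13/48, 1/4), radius 1/120; b3: center (-7/30, 13/48), radius 1/960; b4: center (-9/40, 13/48), radius 1/720


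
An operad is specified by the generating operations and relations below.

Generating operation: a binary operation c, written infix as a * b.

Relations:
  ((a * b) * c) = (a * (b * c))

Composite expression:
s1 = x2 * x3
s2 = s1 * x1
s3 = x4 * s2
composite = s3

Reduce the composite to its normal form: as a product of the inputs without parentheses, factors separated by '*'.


The c-tree's shape is irrelevant; the x-reading-order decides.
(x2 * x3) collapses to x2 * x3
((x2 * x3) * x1) collapses to x2 * x3 * x1
(x4 * ((x2 * x3) * x1)) collapses to x4 * x2 * x3 * x1

x4 * x2 * x3 * x1


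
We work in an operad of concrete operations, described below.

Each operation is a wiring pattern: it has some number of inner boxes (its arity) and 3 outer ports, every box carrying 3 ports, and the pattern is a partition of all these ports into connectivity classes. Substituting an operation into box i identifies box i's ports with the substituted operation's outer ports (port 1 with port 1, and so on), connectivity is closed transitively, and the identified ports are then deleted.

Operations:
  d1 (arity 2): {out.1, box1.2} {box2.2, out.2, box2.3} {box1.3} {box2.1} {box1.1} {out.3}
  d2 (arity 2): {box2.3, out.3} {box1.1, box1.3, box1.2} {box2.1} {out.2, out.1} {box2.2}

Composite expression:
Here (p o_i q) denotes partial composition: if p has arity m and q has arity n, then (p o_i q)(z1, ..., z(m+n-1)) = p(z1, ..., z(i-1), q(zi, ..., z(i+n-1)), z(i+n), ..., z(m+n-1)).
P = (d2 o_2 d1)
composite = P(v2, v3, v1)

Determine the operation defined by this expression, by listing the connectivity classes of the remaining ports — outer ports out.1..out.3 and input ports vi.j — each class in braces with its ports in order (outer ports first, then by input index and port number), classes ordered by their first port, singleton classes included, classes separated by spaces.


Connectivity passes through glued d2-boundaries; trace each wire chain.
composing d1 on (v3, v1), with out.j its own outer ports: {out.1, v3.2} {out.2, v1.2, v1.3} {out.3} {v1.1} {v3.1} {v3.3}
composing d2 on (v2, v3, v1), with out.j its own outer ports: {out.1, out.2} {out.3} {v1.1} {v1.2, v1.3} {v2.1, v2.2, v2.3} {v3.1} {v3.2} {v3.3}

{out.1, out.2} {out.3} {v1.1} {v1.2, v1.3} {v2.1, v2.2, v2.3} {v3.1} {v3.2} {v3.3}


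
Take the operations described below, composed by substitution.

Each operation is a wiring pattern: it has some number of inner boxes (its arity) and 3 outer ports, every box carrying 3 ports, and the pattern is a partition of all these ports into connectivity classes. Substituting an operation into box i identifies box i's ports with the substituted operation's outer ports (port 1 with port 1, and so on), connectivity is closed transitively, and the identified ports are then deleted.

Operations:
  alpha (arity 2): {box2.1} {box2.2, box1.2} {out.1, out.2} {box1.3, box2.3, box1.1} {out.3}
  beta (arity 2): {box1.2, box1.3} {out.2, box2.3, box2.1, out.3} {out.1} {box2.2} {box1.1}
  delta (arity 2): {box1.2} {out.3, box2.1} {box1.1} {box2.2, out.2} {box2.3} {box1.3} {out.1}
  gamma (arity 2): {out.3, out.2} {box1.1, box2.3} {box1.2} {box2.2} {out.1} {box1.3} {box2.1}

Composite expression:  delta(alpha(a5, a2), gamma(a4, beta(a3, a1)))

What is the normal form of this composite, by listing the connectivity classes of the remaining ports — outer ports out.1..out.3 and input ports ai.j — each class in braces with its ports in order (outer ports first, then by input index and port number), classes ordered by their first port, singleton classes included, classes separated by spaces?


{out.1} {out.2} {out.3} {a1.1, a1.3, a4.1} {a1.2} {a2.1} {a2.2, a5.2} {a2.3, a5.1, a5.3} {a3.1} {a3.2, a3.3} {a4.2} {a4.3}

Treat the ports identified at delta as solder joints: merge, then drop.
the subtree at alpha composes to {out.1, out.2} {out.3} {a2.1} {a2.2, a5.2} {a2.3, a5.1, a5.3} on (a5, a2); out.j = own outer ports
the subtree at beta composes to {out.1} {out.2, out.3, a1.1, a1.3} {a1.2} {a3.1} {a3.2, a3.3} on (a3, a1); out.j = own outer ports
the subtree at gamma composes to {out.1} {out.2, out.3} {a1.1, a1.3, a4.1} {a1.2} {a3.1} {a3.2, a3.3} {a4.2} {a4.3} on (a4, a3, a1); out.j = own outer ports
the subtree at delta composes to {out.1} {out.2} {out.3} {a1.1, a1.3, a4.1} {a1.2} {a2.1} {a2.2, a5.2} {a2.3, a5.1, a5.3} {a3.1} {a3.2, a3.3} {a4.2} {a4.3} on (a5, a2, a4, a3, a1); out.j = own outer ports


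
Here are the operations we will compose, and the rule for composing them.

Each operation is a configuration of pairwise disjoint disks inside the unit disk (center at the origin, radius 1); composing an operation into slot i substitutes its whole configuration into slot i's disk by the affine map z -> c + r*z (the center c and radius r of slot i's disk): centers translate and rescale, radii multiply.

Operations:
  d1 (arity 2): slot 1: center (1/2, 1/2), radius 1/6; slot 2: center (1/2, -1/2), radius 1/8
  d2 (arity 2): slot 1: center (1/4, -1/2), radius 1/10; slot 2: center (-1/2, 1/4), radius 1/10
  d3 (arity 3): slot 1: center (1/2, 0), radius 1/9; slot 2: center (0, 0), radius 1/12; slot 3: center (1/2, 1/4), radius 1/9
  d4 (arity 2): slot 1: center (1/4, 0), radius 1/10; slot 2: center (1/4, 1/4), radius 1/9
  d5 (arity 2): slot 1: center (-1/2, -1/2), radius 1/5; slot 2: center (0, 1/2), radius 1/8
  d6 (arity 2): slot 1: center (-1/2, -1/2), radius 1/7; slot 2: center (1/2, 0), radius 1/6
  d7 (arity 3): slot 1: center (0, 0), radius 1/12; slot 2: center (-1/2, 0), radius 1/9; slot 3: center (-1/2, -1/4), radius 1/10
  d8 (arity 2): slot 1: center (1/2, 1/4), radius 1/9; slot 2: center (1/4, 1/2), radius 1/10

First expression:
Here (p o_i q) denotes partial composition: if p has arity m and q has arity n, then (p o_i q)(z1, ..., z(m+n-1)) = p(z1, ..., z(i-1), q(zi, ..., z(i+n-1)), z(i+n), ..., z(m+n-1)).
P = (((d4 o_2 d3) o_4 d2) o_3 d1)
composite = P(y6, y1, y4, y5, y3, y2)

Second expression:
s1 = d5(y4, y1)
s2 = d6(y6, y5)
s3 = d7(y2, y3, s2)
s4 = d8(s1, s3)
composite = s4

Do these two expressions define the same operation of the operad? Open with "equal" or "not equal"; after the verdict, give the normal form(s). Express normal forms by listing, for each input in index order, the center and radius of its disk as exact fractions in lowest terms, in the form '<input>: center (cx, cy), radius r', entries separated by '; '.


not equal; first: y1: center (11/36, 1/4), radius 1/81; y2: center (97/324, 91/324), radius 1/810; y3: center (25/81, 22/81), radius 1/810; y4: center (55/216, 55/216), radius 1/648; y5: center (55/216, 53/216), radius 1/864; y6: center (1/4, 0), radius 1/10; second: y1: center (1/2, 11/36), radius 1/72; y2: center (1/4, 1/2), radius 1/120; y3: center (1/5, 1/2), radius 1/90; y4: center (4/9, 7/36), radius 1/45; y5: center (41/200, 19/40), radius 1/600; y6: center (39/200, 47/100), radius 1/700

Reducing the first expression gives y1: center (11/36, 1/4), radius 1/81; y2: center (97/324, 91/324), radius 1/810; y3: center (25/81, 22/81), radius 1/810; y4: center (55/216, 55/216), radius 1/648; y5: center (55/216, 53/216), radius 1/864; y6: center (1/4, 0), radius 1/10
Reducing the second expression gives y1: center (1/2, 11/36), radius 1/72; y2: center (1/4, 1/2), radius 1/120; y3: center (1/5, 1/2), radius 1/90; y4: center (4/9, 7/36), radius 1/45; y5: center (41/200, 19/40), radius 1/600; y6: center (39/200, 47/100), radius 1/700
No match — not equal.


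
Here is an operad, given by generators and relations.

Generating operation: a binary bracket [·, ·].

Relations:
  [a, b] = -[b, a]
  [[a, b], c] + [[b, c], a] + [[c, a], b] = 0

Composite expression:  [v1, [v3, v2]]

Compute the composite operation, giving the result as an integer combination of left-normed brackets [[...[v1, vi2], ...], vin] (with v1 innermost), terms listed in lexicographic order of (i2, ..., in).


-[[v1, v2], v3] + [[v1, v3], v2]

Antisymmetry and Jacobi reduce to v1-anchored left-normed brackets.
Composite bracket: [v1, [v3, v2]]
Under [a, b] = ab - ba we get 4 signed associative words (2^2 = 4).
Only words starting with v1 matter:
  sign of v1v2v3 is -1, so it contributes -[[v1, v2], v3]
  sign of v1v3v2 is +1, so it contributes +[[v1, v3], v2]


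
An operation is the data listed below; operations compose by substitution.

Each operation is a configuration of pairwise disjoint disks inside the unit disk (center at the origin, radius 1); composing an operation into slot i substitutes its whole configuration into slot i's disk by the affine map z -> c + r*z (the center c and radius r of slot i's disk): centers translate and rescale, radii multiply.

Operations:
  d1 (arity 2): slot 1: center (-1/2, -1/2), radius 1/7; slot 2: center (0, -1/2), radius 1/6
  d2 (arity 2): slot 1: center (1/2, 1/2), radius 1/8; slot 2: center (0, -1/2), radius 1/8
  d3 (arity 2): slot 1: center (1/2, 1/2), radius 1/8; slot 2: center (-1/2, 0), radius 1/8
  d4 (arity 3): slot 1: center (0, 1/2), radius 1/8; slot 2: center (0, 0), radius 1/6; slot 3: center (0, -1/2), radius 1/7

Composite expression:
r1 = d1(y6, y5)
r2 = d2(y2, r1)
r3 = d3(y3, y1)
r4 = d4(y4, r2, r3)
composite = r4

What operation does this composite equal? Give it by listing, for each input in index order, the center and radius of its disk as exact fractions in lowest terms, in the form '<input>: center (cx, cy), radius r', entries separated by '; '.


Each y-disk chains the slot maps above it in d4; radii multiply.
input y4: applying the 1 nested substitution gives center (0, 1/2), radius 1/8
input y2: applying the 2 nested substitutions gives center (1/12, 1/12), radius 1/48
input y6: applying the 3 nested substitutions gives center (-1/96, -3/32), radius 1/336
input y5: applying the 3 nested substitutions gives center (0, -3/32), radius 1/288
input y3: applying the 2 nested substitutions gives center (1/14, -3/7), radius 1/56
input y1: applying the 2 nested substitutions gives center (-1/14, -1/2), radius 1/56

y1: center (-1/14, -1/2), radius 1/56; y2: center (1/12, 1/12), radius 1/48; y3: center (1/14, -3/7), radius 1/56; y4: center (0, 1/2), radius 1/8; y5: center (0, -3/32), radius 1/288; y6: center (-1/96, -3/32), radius 1/336


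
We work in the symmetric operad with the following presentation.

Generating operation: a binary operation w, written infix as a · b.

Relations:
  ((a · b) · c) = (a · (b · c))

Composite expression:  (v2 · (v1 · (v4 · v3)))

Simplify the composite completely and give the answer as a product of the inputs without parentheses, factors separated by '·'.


Every regrouping of w is equal, so read the v-inputs in written order.
(v4 · v3) flattens to v4 · v3
(v1 · (v4 · v3)) flattens to v1 · v4 · v3
(v2 · (v1 · (v4 · v3))) flattens to v2 · v1 · v4 · v3

v2 · v1 · v4 · v3


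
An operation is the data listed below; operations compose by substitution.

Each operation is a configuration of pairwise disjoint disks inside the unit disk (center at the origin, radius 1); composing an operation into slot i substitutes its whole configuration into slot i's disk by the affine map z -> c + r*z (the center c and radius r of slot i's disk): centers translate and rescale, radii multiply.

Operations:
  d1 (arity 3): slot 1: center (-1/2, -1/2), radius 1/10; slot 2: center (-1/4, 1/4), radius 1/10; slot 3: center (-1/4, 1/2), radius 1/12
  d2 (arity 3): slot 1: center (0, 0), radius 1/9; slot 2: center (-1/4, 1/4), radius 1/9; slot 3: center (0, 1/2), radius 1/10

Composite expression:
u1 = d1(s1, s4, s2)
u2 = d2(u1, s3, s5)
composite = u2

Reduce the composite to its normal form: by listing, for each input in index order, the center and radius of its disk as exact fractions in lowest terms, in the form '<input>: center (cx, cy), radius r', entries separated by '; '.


Affine substitution under d2: radii multiply and s-centers shift.
s1 passes through 2 substitutions, ending at center (-1/18, -1/18), radius 1/90
s4 passes through 2 substitutions, ending at center (-1/36, 1/36), radius 1/90
s2 passes through 2 substitutions, ending at center (-1/36, 1/18), radius 1/108
s3 passes through 1 substitution, ending at center (-1/4, 1/4), radius 1/9
s5 passes through 1 substitution, ending at center (0, 1/2), radius 1/10

s1: center (-1/18, -1/18), radius 1/90; s2: center (-1/36, 1/18), radius 1/108; s3: center (-1/4, 1/4), radius 1/9; s4: center (-1/36, 1/36), radius 1/90; s5: center (0, 1/2), radius 1/10


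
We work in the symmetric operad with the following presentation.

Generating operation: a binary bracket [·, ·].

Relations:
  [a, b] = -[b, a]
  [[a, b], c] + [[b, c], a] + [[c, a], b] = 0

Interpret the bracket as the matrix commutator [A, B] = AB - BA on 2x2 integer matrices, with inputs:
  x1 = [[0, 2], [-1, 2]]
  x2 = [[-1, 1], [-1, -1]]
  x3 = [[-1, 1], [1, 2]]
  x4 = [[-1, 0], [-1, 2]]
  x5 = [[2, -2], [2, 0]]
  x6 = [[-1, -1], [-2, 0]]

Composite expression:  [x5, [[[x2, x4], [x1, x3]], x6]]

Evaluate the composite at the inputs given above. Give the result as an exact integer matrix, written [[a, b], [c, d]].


[[96, 256], [352, -96]]

[x2, x4] = [[-1, 3], [3, 1]]
[x1, x3] = [[3, 4], [5, -3]]
[[x2, x4], [x1, x3]] = [[3, -26], [28, -3]]
[[[x2, x4], [x1, x3]], x6] = [[80, -32], [-16, -80]]
[x5, [[[x2, x4], [x1, x3]], x6]] = [[96, 256], [352, -96]]


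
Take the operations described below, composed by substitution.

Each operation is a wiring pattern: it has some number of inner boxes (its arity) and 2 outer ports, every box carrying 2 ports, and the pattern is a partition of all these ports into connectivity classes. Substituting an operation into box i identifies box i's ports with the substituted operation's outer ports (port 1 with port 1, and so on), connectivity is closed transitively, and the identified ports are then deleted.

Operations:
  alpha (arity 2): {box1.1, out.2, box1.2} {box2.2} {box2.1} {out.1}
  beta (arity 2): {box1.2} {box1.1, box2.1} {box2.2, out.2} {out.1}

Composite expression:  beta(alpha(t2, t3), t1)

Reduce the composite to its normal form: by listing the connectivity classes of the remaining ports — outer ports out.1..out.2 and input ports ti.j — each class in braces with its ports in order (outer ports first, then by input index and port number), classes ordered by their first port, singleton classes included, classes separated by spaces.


{out.1} {out.2, t1.2} {t1.1} {t2.1, t2.2} {t3.1} {t3.2}

After gluing at beta, chains via deleted ports link the t-ports.
after alpha, the pattern on (t2, t3) reads {out.1} {out.2, t2.1, t2.2} {t3.1} {t3.2} (out.j = its outer ports)
after beta, the pattern on (t2, t3, t1) reads {out.1} {out.2, t1.2} {t1.1} {t2.1, t2.2} {t3.1} {t3.2} (out.j = its outer ports)


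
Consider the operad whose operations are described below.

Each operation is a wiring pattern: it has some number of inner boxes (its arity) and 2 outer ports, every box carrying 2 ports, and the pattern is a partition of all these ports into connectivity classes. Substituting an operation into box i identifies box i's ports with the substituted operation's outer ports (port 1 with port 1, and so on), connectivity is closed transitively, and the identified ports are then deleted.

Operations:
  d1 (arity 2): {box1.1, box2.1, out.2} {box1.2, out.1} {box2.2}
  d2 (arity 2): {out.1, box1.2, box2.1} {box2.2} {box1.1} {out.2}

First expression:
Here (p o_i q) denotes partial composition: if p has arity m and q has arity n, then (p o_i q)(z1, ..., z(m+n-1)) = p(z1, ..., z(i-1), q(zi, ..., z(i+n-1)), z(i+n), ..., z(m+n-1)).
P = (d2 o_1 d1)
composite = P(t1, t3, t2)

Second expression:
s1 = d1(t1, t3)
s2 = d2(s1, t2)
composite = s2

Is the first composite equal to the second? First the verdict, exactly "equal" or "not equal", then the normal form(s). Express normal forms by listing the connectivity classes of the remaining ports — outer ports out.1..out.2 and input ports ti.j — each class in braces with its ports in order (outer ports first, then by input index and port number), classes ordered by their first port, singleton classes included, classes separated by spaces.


equal; both compose to {out.1, t1.1, t2.1, t3.1} {out.2} {t1.2} {t2.2} {t3.2}


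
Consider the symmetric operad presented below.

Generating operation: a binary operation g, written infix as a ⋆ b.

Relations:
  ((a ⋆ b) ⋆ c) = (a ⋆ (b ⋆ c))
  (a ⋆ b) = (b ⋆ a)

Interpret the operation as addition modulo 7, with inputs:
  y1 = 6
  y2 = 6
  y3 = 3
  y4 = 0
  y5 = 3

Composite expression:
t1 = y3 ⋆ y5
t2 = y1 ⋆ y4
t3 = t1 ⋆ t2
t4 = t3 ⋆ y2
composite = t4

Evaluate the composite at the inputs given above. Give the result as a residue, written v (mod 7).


4 (mod 7)


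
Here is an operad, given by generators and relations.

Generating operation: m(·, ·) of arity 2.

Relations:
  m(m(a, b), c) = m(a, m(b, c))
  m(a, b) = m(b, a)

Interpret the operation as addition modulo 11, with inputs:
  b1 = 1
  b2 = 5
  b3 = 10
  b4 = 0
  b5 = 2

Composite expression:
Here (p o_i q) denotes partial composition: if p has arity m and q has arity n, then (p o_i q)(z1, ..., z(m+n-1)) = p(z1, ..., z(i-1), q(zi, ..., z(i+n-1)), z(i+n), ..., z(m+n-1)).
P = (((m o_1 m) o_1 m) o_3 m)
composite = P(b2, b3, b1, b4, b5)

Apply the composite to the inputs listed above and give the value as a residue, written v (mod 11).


m(b2, b3) = 4
m(b1, b4) = 1
m(m(b2, b3), m(b1, b4)) = 5
m(m(m(b2, b3), m(b1, b4)), b5) = 7

7 (mod 11)


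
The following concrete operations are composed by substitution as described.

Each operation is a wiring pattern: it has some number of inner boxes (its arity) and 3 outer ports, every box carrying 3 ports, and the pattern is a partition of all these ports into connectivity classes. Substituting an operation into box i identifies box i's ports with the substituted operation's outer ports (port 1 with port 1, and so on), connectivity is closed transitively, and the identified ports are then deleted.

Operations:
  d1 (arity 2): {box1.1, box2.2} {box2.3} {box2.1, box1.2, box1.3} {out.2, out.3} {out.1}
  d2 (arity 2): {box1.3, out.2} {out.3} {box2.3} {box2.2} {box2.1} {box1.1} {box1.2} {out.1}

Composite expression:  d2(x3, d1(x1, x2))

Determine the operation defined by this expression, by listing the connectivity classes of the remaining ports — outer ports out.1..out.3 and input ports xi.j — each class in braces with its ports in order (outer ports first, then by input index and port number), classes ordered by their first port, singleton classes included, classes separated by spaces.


Two ports join when wires chain via d2-identified ports.
composing d1 on (x1, x2), with out.j its own outer ports: {out.1} {out.2, out.3} {x1.1, x2.2} {x1.2, x1.3, x2.1} {x2.3}
composing d2 on (x3, x1, x2), with out.j its own outer ports: {out.1} {out.2, x3.3} {out.3} {x1.1, x2.2} {x1.2, x1.3, x2.1} {x2.3} {x3.1} {x3.2}

{out.1} {out.2, x3.3} {out.3} {x1.1, x2.2} {x1.2, x1.3, x2.1} {x2.3} {x3.1} {x3.2}


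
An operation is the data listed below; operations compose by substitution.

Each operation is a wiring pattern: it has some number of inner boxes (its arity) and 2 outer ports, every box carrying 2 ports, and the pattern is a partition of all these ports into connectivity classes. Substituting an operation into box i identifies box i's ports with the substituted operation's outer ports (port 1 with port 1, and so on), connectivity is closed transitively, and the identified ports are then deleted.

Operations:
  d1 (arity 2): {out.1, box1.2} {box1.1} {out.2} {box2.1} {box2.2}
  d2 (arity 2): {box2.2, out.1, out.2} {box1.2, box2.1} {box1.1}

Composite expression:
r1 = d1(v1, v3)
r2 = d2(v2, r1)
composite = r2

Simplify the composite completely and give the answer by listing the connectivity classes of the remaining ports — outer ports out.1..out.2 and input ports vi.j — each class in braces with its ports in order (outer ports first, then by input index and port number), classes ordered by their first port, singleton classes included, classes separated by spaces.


{out.1, out.2} {v1.1} {v1.2, v2.2} {v2.1} {v3.1} {v3.2}


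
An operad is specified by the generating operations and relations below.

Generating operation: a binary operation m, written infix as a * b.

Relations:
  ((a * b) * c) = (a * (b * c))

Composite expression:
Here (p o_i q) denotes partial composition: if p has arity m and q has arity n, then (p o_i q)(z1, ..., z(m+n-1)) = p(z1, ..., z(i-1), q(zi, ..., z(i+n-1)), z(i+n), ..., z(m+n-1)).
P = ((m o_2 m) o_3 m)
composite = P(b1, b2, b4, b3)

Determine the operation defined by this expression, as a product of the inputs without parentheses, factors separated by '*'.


Under associativity of m, the answer is the b's in reading order.
(b4 * b3) reduces to b4 * b3
(b2 * (b4 * b3)) reduces to b2 * b4 * b3
(b1 * (b2 * (b4 * b3))) reduces to b1 * b2 * b4 * b3

b1 * b2 * b4 * b3


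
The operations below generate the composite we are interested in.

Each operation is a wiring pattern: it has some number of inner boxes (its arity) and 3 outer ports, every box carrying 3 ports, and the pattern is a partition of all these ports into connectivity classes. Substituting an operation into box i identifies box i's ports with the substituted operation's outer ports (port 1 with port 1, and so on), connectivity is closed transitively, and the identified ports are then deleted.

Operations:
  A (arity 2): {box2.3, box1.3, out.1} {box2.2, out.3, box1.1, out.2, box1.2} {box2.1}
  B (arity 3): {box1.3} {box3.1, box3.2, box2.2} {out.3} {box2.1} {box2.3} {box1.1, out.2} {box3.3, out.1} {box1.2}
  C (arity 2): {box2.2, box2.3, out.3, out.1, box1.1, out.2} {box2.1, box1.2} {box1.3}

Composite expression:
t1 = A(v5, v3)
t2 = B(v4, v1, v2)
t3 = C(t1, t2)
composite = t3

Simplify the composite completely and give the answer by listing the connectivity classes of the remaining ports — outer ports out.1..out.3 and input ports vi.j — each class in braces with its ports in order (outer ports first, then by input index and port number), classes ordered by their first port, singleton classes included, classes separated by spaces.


After gluing at C, chains via deleted ports link the v-ports.
A over (v5, v3) gives {out.1, v3.3, v5.3} {out.2, out.3, v3.2, v5.1, v5.2} {v3.1}, out.j being that stage's outer ports
B over (v4, v1, v2) gives {out.1, v2.3} {out.2, v4.1} {out.3} {v1.1} {v1.2, v2.1, v2.2} {v1.3} {v4.2} {v4.3}, out.j being that stage's outer ports
C over (v5, v3, v4, v1, v2) gives {out.1, out.2, out.3, v3.3, v4.1, v5.3} {v1.1} {v1.2, v2.1, v2.2} {v1.3} {v2.3, v3.2, v5.1, v5.2} {v3.1} {v4.2} {v4.3}, out.j being that stage's outer ports

{out.1, out.2, out.3, v3.3, v4.1, v5.3} {v1.1} {v1.2, v2.1, v2.2} {v1.3} {v2.3, v3.2, v5.1, v5.2} {v3.1} {v4.2} {v4.3}


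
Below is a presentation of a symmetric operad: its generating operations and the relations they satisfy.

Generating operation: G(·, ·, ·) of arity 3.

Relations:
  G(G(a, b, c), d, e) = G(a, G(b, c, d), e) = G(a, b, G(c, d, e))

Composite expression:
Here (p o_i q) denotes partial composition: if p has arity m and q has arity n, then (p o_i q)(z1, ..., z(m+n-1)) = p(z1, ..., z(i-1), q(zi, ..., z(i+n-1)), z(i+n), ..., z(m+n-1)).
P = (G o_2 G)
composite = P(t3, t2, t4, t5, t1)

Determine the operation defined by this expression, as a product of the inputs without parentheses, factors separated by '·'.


t3 · t2 · t4 · t5 · t1

Under associativity of G, the answer is the t's in reading order.
G(t2, t4, t5) spells out as t2 · t4 · t5
G(t3, G(t2, t4, t5), t1) spells out as t3 · t2 · t4 · t5 · t1


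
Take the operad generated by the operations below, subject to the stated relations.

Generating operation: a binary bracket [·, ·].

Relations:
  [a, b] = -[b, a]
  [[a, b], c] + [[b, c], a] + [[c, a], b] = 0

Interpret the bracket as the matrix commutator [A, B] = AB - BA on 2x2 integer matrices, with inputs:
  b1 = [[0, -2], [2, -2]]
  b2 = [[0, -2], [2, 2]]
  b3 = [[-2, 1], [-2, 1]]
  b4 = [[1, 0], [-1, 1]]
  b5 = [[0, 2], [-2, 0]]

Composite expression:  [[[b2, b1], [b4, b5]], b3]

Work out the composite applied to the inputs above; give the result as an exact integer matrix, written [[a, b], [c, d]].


[[32, -96], [-96, -32]]

[b2, b1] = [[0, 8], [8, 0]]
[b4, b5] = [[2, 0], [0, -2]]
[[b2, b1], [b4, b5]] = [[0, -32], [32, 0]]
[[[b2, b1], [b4, b5]], b3] = [[32, -96], [-96, -32]]


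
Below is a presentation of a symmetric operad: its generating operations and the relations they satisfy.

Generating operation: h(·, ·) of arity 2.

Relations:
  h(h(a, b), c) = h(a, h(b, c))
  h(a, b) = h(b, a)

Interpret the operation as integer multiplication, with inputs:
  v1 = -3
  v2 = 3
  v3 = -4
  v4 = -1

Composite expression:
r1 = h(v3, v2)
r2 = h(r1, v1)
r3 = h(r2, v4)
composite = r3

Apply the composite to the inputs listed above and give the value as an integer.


-36

h(v3, v2) = -12
h(h(v3, v2), v1) = 36
h(h(h(v3, v2), v1), v4) = -36


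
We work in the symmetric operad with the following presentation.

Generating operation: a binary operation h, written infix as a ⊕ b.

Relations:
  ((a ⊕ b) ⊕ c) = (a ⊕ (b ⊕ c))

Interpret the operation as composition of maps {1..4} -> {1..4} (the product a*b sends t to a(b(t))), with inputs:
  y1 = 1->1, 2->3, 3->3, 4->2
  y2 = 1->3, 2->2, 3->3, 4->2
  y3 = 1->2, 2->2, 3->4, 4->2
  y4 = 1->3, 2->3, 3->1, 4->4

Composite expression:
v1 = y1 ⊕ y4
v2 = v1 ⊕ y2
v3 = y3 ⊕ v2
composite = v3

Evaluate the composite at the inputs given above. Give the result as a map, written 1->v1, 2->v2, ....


1->2, 2->4, 3->2, 4->4

(y1 ⊕ y4) = 1->3, 2->3, 3->1, 4->2
((y1 ⊕ y4) ⊕ y2) = 1->1, 2->3, 3->1, 4->3
(y3 ⊕ ((y1 ⊕ y4) ⊕ y2)) = 1->2, 2->4, 3->2, 4->4


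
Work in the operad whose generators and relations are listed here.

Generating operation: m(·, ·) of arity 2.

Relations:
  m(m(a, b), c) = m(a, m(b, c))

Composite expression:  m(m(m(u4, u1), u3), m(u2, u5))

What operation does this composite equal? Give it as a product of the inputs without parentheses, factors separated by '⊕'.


The m-tree's shape is irrelevant; the u-reading-order decides.
m(u4, u1) unparenthesizes to u4 ⊕ u1
m(m(u4, u1), u3) unparenthesizes to u4 ⊕ u1 ⊕ u3
m(u2, u5) unparenthesizes to u2 ⊕ u5
m(m(m(u4, u1), u3), m(u2, u5)) unparenthesizes to u4 ⊕ u1 ⊕ u3 ⊕ u2 ⊕ u5

u4 ⊕ u1 ⊕ u3 ⊕ u2 ⊕ u5


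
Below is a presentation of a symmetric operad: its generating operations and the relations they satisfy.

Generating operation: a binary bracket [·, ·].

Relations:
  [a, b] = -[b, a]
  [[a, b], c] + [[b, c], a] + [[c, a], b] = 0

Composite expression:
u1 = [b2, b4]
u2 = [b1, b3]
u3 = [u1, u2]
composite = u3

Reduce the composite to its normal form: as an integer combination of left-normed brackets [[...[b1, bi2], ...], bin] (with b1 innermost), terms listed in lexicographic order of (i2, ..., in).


-[[[b1, b3], b2], b4] + [[[b1, b3], b4], b2]


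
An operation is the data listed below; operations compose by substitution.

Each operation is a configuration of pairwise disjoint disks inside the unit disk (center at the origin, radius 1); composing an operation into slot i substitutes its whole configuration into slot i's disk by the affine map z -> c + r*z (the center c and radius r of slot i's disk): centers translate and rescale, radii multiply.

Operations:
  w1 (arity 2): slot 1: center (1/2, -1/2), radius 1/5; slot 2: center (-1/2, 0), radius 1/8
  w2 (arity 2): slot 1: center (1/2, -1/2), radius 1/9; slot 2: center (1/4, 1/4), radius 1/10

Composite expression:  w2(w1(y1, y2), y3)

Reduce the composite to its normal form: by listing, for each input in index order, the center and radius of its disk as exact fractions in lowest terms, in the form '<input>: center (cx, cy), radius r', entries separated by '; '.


Follow each y-input down from w2: c' goes to c + r*c', radius to r*r'.
y1 passes through 2 substitutions, ending at center (5/9, -5/9), radius 1/45
y2 passes through 2 substitutions, ending at center (4/9, -1/2), radius 1/72
y3 passes through 1 substitution, ending at center (1/4, 1/4), radius 1/10

y1: center (5/9, -5/9), radius 1/45; y2: center (4/9, -1/2), radius 1/72; y3: center (1/4, 1/4), radius 1/10


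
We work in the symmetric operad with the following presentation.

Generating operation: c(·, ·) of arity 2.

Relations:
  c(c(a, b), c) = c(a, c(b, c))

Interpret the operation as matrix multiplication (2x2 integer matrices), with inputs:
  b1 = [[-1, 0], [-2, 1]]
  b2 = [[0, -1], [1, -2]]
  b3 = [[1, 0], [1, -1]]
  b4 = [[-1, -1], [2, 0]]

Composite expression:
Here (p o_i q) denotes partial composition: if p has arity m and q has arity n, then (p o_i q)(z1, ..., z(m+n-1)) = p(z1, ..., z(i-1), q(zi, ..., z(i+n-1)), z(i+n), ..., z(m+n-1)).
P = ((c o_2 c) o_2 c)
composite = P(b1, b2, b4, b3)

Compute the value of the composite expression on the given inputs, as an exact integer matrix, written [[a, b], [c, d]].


[[2, 0], [-2, 1]]


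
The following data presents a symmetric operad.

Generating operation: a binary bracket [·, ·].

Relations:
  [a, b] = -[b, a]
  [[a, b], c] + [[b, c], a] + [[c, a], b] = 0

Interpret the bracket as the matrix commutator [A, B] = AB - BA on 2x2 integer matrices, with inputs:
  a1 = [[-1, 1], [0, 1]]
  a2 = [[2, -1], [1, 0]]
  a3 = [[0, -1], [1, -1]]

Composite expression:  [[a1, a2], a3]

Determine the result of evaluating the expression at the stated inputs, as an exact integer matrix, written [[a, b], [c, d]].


[a1, a2] = [[1, 0], [2, -1]]
[[a1, a2], a3] = [[2, -2], [0, -2]]

[[2, -2], [0, -2]]


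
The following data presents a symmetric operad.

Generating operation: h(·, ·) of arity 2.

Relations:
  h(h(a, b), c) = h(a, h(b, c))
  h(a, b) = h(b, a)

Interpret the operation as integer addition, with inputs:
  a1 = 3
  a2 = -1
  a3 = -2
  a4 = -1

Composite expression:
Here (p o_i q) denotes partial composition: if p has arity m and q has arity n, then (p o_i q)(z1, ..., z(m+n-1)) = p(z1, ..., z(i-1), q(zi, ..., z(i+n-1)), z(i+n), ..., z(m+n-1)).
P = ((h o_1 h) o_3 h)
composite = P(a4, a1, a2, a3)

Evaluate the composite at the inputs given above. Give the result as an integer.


-1

h(a4, a1) = 2
h(a2, a3) = -3
h(h(a4, a1), h(a2, a3)) = -1
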